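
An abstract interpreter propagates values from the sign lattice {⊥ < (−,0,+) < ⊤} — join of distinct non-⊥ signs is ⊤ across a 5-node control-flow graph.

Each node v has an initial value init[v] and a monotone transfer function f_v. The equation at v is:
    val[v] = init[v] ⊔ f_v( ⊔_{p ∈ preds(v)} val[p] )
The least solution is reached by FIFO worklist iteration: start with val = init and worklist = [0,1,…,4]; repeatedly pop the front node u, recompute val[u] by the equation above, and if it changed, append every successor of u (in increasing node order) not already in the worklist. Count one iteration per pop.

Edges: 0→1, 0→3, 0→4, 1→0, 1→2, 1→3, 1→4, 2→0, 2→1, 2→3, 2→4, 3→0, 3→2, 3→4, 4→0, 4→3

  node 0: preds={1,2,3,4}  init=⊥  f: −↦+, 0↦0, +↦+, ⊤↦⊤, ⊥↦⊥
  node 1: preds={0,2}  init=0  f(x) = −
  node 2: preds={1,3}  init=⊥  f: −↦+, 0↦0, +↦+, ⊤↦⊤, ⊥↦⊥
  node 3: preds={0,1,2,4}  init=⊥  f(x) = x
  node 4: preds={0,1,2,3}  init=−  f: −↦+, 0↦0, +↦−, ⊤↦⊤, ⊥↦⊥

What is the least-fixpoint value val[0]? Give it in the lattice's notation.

⊤

Worklist (9 pops):
  #1 pop 0: in=⊤ → ⊤ (was ⊥); enqueue []
  #2 pop 1: in=⊤ → ⊤ (was 0); enqueue [0]
  #3 pop 2: in=⊤ → ⊤ (was ⊥); enqueue [1]
  #4 pop 3: in=⊤ → ⊤ (was ⊥); enqueue [2]
  #5 pop 4: in=⊤ → ⊤ (was −); enqueue [3]
  #6 pop 0: in=⊤ → ⊤ (no change)
  #7 pop 1: in=⊤ → ⊤ (no change)
  #8 pop 2: in=⊤ → ⊤ (no change)
  #9 pop 3: in=⊤ → ⊤ (no change)

Fixpoint:
  val[0] = ⊤
  val[1] = ⊤
  val[2] = ⊤
  val[3] = ⊤
  val[4] = ⊤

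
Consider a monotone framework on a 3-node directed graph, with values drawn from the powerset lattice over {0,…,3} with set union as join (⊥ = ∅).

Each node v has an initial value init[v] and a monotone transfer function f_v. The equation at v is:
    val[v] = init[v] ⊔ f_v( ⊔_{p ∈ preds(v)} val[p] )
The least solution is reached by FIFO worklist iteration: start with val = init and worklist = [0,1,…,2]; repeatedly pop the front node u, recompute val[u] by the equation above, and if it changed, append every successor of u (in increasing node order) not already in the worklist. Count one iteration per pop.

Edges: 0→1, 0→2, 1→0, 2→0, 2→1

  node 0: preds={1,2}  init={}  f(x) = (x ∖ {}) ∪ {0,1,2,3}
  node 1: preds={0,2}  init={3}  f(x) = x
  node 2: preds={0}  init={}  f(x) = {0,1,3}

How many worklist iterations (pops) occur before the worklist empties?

5

Iteration log — 5 steps:
  step 1. node 0  ⊔preds={3}  new={0,1,2,3}  old={}  +wl: 
  step 2. node 1  ⊔preds={0,1,2,3}  new={0,1,2,3}  old={3}  +wl: 0
  step 3. node 2  ⊔preds={0,1,2,3}  new={0,1,3}  old={}  +wl: 1
  step 4. node 0  ⊔preds={0,1,2,3}  new={0,1,2,3}  stable
  step 5. node 1  ⊔preds={0,1,2,3}  new={0,1,2,3}  stable

Least fixpoint reached:
  node 0: {0,1,2,3}
  node 1: {0,1,2,3}
  node 2: {0,1,3}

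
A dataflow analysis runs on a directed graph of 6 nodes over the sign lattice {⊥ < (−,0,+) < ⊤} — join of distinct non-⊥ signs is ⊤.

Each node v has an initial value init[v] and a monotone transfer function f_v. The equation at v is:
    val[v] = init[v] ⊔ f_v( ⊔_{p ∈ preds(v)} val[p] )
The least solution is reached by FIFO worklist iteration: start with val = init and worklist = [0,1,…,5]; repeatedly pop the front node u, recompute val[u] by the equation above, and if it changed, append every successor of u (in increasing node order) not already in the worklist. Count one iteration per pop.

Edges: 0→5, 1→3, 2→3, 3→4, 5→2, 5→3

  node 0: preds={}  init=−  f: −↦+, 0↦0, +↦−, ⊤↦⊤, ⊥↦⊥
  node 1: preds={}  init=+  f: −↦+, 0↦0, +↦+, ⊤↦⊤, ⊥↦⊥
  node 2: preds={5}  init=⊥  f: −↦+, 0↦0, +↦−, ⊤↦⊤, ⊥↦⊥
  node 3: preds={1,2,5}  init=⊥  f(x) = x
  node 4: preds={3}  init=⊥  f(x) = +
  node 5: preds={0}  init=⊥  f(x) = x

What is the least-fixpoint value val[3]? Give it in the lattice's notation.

⊤

Trace (9 dequeues):
  [1] u=0 | in ⊥ | out − | ==
  [2] u=1 | in ⊥ | out + | ==
  [3] u=2 | in ⊥ | out ⊥ | ==
  [4] u=3 | in + | out + | prev ⊥ | push {}
  [5] u=4 | in + | out + | prev ⊥ | push {}
  [6] u=5 | in − | out − | prev ⊥ | push {2,3}
  [7] u=2 | in − | out + | prev ⊥ | push {}
  [8] u=3 | in ⊤ | out ⊤ | prev + | push {4}
  [9] u=4 | in ⊤ | out + | ==

Converged values:
  [0] −
  [1] +
  [2] +
  [3] ⊤
  [4] +
  [5] −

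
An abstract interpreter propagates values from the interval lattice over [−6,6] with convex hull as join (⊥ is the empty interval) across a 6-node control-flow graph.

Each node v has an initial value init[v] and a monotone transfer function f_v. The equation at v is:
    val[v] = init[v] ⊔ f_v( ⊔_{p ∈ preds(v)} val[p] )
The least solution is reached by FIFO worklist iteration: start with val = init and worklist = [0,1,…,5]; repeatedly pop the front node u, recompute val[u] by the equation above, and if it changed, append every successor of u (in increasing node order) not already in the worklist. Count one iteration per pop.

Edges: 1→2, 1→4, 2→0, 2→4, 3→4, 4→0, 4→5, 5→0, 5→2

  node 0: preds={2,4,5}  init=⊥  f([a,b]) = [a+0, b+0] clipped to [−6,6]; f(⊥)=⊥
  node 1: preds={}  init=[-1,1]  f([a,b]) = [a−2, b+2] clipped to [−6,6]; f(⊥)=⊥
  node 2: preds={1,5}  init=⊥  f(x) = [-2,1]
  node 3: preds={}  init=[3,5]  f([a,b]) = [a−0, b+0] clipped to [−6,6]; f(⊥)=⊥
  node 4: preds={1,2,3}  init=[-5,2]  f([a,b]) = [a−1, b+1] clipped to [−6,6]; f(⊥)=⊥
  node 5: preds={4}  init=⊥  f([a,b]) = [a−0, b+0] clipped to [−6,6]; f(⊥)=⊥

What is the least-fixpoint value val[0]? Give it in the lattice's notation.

Trace (8 dequeues):
  [1] u=0 | in [-5,2] | out [-5,2] | prev ⊥ | push {}
  [2] u=1 | in ⊥ | out [-1,1] | ==
  [3] u=2 | in [-1,1] | out [-2,1] | prev ⊥ | push {0}
  [4] u=3 | in ⊥ | out [3,5] | ==
  [5] u=4 | in [-2,5] | out [-5,6] | prev [-5,2] | push {}
  [6] u=5 | in [-5,6] | out [-5,6] | prev ⊥ | push {2}
  [7] u=0 | in [-5,6] | out [-5,6] | prev [-5,2] | push {}
  [8] u=2 | in [-5,6] | out [-2,1] | ==

Converged values:
  [0] [-5,6]
  [1] [-1,1]
  [2] [-2,1]
  [3] [3,5]
  [4] [-5,6]
  [5] [-5,6]

[-5,6]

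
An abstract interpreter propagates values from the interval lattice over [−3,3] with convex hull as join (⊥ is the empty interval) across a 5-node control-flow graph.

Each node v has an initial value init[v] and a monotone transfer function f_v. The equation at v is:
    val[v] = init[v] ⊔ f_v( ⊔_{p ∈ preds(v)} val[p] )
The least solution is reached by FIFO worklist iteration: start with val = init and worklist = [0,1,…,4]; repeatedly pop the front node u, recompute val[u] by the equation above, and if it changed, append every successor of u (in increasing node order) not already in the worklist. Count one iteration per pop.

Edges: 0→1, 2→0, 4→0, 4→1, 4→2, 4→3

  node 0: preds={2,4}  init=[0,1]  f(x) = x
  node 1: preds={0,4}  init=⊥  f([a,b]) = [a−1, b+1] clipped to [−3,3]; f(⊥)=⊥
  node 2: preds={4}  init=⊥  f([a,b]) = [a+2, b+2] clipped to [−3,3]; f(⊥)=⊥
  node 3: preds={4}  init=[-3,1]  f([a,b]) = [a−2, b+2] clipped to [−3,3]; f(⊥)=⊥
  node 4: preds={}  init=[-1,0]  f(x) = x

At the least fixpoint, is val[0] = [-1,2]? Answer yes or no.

Worklist (7 pops):
  #1 pop 0: in=[-1,0] → [-1,1] (was [0,1]); enqueue []
  #2 pop 1: in=[-1,1] → [-2,2] (was ⊥); enqueue []
  #3 pop 2: in=[-1,0] → [1,2] (was ⊥); enqueue [0]
  #4 pop 3: in=[-1,0] → [-3,2] (was [-3,1]); enqueue []
  #5 pop 4: in=⊥ → [-1,0] (no change)
  #6 pop 0: in=[-1,2] → [-1,2] (was [-1,1]); enqueue [1]
  #7 pop 1: in=[-1,2] → [-2,3] (was [-2,2]); enqueue []

Fixpoint:
  val[0] = [-1,2]
  val[1] = [-2,3]
  val[2] = [1,2]
  val[3] = [-3,2]
  val[4] = [-1,0]

yes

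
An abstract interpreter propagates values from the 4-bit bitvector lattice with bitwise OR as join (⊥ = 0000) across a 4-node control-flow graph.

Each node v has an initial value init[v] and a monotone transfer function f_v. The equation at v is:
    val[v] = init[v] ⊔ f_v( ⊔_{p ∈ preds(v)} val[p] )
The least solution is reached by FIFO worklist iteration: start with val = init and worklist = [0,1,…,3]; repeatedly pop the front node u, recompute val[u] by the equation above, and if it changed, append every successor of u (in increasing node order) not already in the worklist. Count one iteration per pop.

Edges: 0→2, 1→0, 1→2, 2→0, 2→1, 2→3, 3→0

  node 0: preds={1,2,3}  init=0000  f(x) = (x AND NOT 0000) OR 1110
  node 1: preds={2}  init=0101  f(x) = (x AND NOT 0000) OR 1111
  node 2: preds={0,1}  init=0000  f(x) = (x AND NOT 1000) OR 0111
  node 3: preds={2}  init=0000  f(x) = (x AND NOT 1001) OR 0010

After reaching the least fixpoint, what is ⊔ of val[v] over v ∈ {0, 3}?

Worklist (6 pops):
  #1 pop 0: in=0101 → 1111 (was 0000); enqueue []
  #2 pop 1: in=0000 → 1111 (was 0101); enqueue [0]
  #3 pop 2: in=1111 → 0111 (was 0000); enqueue [1]
  #4 pop 3: in=0111 → 0110 (was 0000); enqueue []
  #5 pop 0: in=1111 → 1111 (no change)
  #6 pop 1: in=0111 → 1111 (no change)

Fixpoint:
  val[0] = 1111
  val[1] = 1111
  val[2] = 0111
  val[3] = 0110

1111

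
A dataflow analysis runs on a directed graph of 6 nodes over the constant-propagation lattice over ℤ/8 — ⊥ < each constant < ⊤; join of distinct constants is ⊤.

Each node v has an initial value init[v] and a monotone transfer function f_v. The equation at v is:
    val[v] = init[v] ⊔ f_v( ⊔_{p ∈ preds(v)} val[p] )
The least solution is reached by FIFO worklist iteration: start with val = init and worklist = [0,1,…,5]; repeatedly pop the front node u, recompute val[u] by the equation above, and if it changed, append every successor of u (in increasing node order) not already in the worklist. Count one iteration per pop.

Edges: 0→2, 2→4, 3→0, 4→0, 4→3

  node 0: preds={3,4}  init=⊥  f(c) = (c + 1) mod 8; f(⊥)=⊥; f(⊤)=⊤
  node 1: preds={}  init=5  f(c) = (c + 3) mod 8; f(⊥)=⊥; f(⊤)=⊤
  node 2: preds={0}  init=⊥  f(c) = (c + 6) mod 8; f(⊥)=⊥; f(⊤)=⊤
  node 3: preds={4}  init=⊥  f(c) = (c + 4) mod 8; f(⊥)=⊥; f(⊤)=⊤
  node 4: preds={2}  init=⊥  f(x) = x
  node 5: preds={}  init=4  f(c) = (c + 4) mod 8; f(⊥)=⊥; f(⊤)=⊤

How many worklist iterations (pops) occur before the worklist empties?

6

Iteration log — 6 steps:
  step 1. node 0  ⊔preds=⊥  new=⊥  stable
  step 2. node 1  ⊔preds=⊥  new=5  stable
  step 3. node 2  ⊔preds=⊥  new=⊥  stable
  step 4. node 3  ⊔preds=⊥  new=⊥  stable
  step 5. node 4  ⊔preds=⊥  new=⊥  stable
  step 6. node 5  ⊔preds=⊥  new=4  stable

Least fixpoint reached:
  node 0: ⊥
  node 1: 5
  node 2: ⊥
  node 3: ⊥
  node 4: ⊥
  node 5: 4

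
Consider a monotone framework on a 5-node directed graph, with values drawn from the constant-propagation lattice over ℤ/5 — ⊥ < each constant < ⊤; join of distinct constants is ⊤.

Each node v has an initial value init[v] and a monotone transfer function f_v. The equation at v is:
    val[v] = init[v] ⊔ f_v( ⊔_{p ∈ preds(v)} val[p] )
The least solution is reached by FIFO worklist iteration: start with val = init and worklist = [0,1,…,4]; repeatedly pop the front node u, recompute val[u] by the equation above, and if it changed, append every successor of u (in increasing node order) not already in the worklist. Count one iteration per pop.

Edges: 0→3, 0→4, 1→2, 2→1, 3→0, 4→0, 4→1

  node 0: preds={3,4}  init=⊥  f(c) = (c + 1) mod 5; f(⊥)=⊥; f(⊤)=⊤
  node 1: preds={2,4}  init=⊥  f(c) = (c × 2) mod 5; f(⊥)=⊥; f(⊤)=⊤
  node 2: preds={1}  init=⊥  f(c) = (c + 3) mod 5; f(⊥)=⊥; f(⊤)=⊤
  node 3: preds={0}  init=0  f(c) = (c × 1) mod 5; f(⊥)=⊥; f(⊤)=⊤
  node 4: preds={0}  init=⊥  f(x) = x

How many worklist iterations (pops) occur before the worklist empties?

Trace (14 dequeues):
  [1] u=0 | in 0 | out 1 | prev ⊥ | push {}
  [2] u=1 | in ⊥ | out ⊥ | ==
  [3] u=2 | in ⊥ | out ⊥ | ==
  [4] u=3 | in 1 | out ⊤ | prev 0 | push {0}
  [5] u=4 | in 1 | out 1 | prev ⊥ | push {1}
  [6] u=0 | in ⊤ | out ⊤ | prev 1 | push {3,4}
  [7] u=1 | in 1 | out 2 | prev ⊥ | push {2}
  [8] u=3 | in ⊤ | out ⊤ | ==
  [9] u=4 | in ⊤ | out ⊤ | prev 1 | push {0,1}
  [10] u=2 | in 2 | out 0 | prev ⊥ | push {}
  [11] u=0 | in ⊤ | out ⊤ | ==
  [12] u=1 | in ⊤ | out ⊤ | prev 2 | push {2}
  [13] u=2 | in ⊤ | out ⊤ | prev 0 | push {1}
  [14] u=1 | in ⊤ | out ⊤ | ==

Converged values:
  [0] ⊤
  [1] ⊤
  [2] ⊤
  [3] ⊤
  [4] ⊤

14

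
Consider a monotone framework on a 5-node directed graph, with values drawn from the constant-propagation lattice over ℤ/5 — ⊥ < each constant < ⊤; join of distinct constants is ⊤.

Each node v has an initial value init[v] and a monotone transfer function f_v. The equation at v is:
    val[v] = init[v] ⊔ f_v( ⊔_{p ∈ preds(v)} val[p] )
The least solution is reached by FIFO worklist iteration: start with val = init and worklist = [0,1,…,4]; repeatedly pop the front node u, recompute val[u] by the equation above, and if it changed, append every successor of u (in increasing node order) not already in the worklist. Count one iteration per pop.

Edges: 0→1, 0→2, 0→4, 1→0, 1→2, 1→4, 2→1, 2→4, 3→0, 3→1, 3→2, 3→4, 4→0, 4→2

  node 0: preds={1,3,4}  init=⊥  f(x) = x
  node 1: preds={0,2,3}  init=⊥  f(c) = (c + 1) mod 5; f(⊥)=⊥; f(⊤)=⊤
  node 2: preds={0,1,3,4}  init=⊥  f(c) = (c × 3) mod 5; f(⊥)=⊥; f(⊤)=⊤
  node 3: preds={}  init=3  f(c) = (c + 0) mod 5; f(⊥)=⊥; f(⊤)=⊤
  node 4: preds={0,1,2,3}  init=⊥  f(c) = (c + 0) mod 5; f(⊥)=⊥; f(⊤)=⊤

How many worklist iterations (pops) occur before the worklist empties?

10

Trace (10 dequeues):
  [1] u=0 | in 3 | out 3 | prev ⊥ | push {}
  [2] u=1 | in 3 | out 4 | prev ⊥ | push {0}
  [3] u=2 | in ⊤ | out ⊤ | prev ⊥ | push {1}
  [4] u=3 | in ⊥ | out 3 | ==
  [5] u=4 | in ⊤ | out ⊤ | prev ⊥ | push {2}
  [6] u=0 | in ⊤ | out ⊤ | prev 3 | push {4}
  [7] u=1 | in ⊤ | out ⊤ | prev 4 | push {0}
  [8] u=2 | in ⊤ | out ⊤ | ==
  [9] u=4 | in ⊤ | out ⊤ | ==
  [10] u=0 | in ⊤ | out ⊤ | ==

Converged values:
  [0] ⊤
  [1] ⊤
  [2] ⊤
  [3] 3
  [4] ⊤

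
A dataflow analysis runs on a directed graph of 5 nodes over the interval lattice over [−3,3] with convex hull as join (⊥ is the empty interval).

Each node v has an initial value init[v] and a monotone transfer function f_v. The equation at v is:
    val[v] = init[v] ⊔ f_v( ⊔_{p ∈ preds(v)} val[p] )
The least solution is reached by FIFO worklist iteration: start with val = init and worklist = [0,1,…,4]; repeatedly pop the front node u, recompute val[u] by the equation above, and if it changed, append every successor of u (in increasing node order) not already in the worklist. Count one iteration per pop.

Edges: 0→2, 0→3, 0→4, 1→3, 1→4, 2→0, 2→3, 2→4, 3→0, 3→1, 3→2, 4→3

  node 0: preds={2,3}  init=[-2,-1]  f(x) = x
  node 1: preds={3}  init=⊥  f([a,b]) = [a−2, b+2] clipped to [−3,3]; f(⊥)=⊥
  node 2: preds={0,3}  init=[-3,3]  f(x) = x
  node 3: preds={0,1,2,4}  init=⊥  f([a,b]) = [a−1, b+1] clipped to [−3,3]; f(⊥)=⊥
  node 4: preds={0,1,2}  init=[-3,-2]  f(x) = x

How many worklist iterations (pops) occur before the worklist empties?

Trace (10 dequeues):
  [1] u=0 | in [-3,3] | out [-3,3] | prev [-2,-1] | push {}
  [2] u=1 | in ⊥ | out ⊥ | ==
  [3] u=2 | in [-3,3] | out [-3,3] | ==
  [4] u=3 | in [-3,3] | out [-3,3] | prev ⊥ | push {0,1,2}
  [5] u=4 | in [-3,3] | out [-3,3] | prev [-3,-2] | push {3}
  [6] u=0 | in [-3,3] | out [-3,3] | ==
  [7] u=1 | in [-3,3] | out [-3,3] | prev ⊥ | push {4}
  [8] u=2 | in [-3,3] | out [-3,3] | ==
  [9] u=3 | in [-3,3] | out [-3,3] | ==
  [10] u=4 | in [-3,3] | out [-3,3] | ==

Converged values:
  [0] [-3,3]
  [1] [-3,3]
  [2] [-3,3]
  [3] [-3,3]
  [4] [-3,3]

10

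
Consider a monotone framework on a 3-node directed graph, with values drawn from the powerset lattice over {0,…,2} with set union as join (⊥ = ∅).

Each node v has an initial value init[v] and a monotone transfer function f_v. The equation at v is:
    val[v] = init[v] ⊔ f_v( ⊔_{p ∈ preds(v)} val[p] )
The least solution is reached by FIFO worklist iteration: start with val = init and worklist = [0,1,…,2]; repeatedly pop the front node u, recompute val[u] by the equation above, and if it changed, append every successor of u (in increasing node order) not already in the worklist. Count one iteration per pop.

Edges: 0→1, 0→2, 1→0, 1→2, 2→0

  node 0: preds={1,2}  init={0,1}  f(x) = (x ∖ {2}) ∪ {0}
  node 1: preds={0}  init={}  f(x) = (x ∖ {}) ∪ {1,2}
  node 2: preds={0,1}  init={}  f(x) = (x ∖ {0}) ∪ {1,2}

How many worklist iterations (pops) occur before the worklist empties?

4

Iteration log — 4 steps:
  step 1. node 0  ⊔preds={}  new={0,1}  stable
  step 2. node 1  ⊔preds={0,1}  new={0,1,2}  old={}  +wl: 0
  step 3. node 2  ⊔preds={0,1,2}  new={1,2}  old={}  +wl: 
  step 4. node 0  ⊔preds={0,1,2}  new={0,1}  stable

Least fixpoint reached:
  node 0: {0,1}
  node 1: {0,1,2}
  node 2: {1,2}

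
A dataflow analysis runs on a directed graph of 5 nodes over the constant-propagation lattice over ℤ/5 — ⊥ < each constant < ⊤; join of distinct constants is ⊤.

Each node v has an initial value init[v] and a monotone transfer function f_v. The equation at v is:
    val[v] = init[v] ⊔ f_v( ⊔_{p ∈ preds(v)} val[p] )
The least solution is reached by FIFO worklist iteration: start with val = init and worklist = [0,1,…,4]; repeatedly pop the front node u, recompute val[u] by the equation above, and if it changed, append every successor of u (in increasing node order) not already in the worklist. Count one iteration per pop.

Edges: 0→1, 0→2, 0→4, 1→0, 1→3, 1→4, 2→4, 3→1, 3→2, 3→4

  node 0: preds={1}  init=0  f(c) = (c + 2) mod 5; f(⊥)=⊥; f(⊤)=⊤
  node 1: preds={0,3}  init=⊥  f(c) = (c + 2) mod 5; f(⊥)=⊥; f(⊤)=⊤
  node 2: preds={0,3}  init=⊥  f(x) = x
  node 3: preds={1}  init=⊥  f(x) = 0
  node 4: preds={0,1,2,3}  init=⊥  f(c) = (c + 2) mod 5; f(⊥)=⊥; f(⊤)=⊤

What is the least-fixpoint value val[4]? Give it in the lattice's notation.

⊤

Iteration log — 11 steps:
  step 1. node 0  ⊔preds=⊥  new=0  stable
  step 2. node 1  ⊔preds=0  new=2  old=⊥  +wl: 0
  step 3. node 2  ⊔preds=0  new=0  old=⊥  +wl: 
  step 4. node 3  ⊔preds=2  new=0  old=⊥  +wl: 1,2
  step 5. node 4  ⊔preds=⊤  new=⊤  old=⊥  +wl: 
  step 6. node 0  ⊔preds=2  new=⊤  old=0  +wl: 4
  step 7. node 1  ⊔preds=⊤  new=⊤  old=2  +wl: 0,3
  step 8. node 2  ⊔preds=⊤  new=⊤  old=0  +wl: 
  step 9. node 4  ⊔preds=⊤  new=⊤  stable
  step 10. node 0  ⊔preds=⊤  new=⊤  stable
  step 11. node 3  ⊔preds=⊤  new=0  stable

Least fixpoint reached:
  node 0: ⊤
  node 1: ⊤
  node 2: ⊤
  node 3: 0
  node 4: ⊤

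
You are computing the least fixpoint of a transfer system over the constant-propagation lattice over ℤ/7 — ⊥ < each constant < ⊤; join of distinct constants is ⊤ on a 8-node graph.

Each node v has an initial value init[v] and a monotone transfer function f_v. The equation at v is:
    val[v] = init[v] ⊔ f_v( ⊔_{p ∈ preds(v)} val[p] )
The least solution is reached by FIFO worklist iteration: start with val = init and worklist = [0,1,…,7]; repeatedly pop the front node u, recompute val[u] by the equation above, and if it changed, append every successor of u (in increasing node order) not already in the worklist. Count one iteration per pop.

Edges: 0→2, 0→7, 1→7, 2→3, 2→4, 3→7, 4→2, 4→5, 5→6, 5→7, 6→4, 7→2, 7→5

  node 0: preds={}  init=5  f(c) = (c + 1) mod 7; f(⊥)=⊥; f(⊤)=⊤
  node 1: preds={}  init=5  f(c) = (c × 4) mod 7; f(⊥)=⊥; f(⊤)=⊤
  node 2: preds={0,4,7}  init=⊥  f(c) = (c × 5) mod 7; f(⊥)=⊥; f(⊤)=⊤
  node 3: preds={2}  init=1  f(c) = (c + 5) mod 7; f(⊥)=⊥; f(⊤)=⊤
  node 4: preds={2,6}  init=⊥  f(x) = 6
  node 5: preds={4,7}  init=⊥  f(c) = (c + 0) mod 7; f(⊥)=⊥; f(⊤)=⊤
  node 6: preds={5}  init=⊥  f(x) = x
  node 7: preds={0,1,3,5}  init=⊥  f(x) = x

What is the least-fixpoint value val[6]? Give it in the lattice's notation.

⊤

Iteration log — 15 steps:
  step 1. node 0  ⊔preds=⊥  new=5  stable
  step 2. node 1  ⊔preds=⊥  new=5  stable
  step 3. node 2  ⊔preds=5  new=4  old=⊥  +wl: 
  step 4. node 3  ⊔preds=4  new=⊤  old=1  +wl: 
  step 5. node 4  ⊔preds=4  new=6  old=⊥  +wl: 2
  step 6. node 5  ⊔preds=6  new=6  old=⊥  +wl: 
  step 7. node 6  ⊔preds=6  new=6  old=⊥  +wl: 4
  step 8. node 7  ⊔preds=⊤  new=⊤  old=⊥  +wl: 5
  step 9. node 2  ⊔preds=⊤  new=⊤  old=4  +wl: 3
  step 10. node 4  ⊔preds=⊤  new=6  stable
  step 11. node 5  ⊔preds=⊤  new=⊤  old=6  +wl: 6,7
  step 12. node 3  ⊔preds=⊤  new=⊤  stable
  step 13. node 6  ⊔preds=⊤  new=⊤  old=6  +wl: 4
  step 14. node 7  ⊔preds=⊤  new=⊤  stable
  step 15. node 4  ⊔preds=⊤  new=6  stable

Least fixpoint reached:
  node 0: 5
  node 1: 5
  node 2: ⊤
  node 3: ⊤
  node 4: 6
  node 5: ⊤
  node 6: ⊤
  node 7: ⊤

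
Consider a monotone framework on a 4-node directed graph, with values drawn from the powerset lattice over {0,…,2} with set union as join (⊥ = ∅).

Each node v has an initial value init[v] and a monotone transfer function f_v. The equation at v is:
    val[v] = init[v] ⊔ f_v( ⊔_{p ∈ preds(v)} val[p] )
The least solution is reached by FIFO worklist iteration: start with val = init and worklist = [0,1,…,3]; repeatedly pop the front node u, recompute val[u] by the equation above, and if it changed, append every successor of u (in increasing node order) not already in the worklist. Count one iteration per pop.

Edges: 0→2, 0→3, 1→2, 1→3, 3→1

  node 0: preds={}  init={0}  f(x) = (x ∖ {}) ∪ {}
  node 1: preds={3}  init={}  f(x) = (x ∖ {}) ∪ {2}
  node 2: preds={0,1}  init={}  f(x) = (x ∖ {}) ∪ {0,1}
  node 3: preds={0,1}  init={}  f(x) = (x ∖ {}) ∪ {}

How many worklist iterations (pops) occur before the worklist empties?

7

Worklist (7 pops):
  #1 pop 0: in={} → {0} (no change)
  #2 pop 1: in={} → {2} (was {}); enqueue []
  #3 pop 2: in={0,2} → {0,1,2} (was {}); enqueue []
  #4 pop 3: in={0,2} → {0,2} (was {}); enqueue [1]
  #5 pop 1: in={0,2} → {0,2} (was {2}); enqueue [2,3]
  #6 pop 2: in={0,2} → {0,1,2} (no change)
  #7 pop 3: in={0,2} → {0,2} (no change)

Fixpoint:
  val[0] = {0}
  val[1] = {0,2}
  val[2] = {0,1,2}
  val[3] = {0,2}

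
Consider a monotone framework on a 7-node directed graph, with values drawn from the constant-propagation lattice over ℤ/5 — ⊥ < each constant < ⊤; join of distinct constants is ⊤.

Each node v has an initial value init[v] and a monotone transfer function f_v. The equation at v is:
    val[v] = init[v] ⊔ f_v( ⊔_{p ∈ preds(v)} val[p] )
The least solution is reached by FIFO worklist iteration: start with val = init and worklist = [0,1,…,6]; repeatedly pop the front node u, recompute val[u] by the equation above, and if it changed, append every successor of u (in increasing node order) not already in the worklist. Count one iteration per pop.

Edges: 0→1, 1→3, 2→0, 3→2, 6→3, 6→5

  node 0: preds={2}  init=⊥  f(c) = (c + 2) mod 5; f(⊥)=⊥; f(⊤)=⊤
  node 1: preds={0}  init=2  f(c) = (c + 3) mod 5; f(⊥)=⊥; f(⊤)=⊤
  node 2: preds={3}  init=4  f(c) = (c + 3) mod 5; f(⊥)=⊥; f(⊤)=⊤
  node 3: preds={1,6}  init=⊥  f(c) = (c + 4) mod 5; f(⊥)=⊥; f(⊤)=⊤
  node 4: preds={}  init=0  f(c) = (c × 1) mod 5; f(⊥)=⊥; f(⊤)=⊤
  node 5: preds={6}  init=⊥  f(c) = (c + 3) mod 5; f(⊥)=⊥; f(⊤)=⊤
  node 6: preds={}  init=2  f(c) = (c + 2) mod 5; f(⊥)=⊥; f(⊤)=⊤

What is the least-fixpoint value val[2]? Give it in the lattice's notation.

Trace (10 dequeues):
  [1] u=0 | in 4 | out 1 | prev ⊥ | push {}
  [2] u=1 | in 1 | out ⊤ | prev 2 | push {}
  [3] u=2 | in ⊥ | out 4 | ==
  [4] u=3 | in ⊤ | out ⊤ | prev ⊥ | push {2}
  [5] u=4 | in ⊥ | out 0 | ==
  [6] u=5 | in 2 | out 0 | prev ⊥ | push {}
  [7] u=6 | in ⊥ | out 2 | ==
  [8] u=2 | in ⊤ | out ⊤ | prev 4 | push {0}
  [9] u=0 | in ⊤ | out ⊤ | prev 1 | push {1}
  [10] u=1 | in ⊤ | out ⊤ | ==

Converged values:
  [0] ⊤
  [1] ⊤
  [2] ⊤
  [3] ⊤
  [4] 0
  [5] 0
  [6] 2

⊤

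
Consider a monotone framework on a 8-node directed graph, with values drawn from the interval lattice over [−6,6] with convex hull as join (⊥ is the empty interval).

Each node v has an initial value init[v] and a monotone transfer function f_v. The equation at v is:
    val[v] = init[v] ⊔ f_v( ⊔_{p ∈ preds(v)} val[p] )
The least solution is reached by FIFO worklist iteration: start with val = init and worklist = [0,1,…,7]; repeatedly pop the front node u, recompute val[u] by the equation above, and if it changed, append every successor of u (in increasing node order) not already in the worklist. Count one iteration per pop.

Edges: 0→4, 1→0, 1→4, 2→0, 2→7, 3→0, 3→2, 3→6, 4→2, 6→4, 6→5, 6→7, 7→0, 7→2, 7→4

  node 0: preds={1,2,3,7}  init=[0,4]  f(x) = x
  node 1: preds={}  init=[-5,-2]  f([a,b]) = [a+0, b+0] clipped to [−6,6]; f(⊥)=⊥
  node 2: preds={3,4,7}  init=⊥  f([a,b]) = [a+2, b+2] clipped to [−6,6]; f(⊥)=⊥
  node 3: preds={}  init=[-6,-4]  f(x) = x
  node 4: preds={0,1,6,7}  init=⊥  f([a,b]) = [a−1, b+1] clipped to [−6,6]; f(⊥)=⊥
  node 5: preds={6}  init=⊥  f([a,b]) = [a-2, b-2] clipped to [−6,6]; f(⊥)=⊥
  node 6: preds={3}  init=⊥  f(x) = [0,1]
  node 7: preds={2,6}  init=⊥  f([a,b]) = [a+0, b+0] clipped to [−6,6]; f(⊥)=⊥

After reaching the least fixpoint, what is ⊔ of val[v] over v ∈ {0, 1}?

[-6,6]

Worklist (17 pops):
  #1 pop 0: in=[-6,-2] → [-6,4] (was [0,4]); enqueue []
  #2 pop 1: in=⊥ → [-5,-2] (no change)
  #3 pop 2: in=[-6,-4] → [-4,-2] (was ⊥); enqueue [0]
  #4 pop 3: in=⊥ → [-6,-4] (no change)
  #5 pop 4: in=[-6,4] → [-6,5] (was ⊥); enqueue [2]
  #6 pop 5: in=⊥ → ⊥ (no change)
  #7 pop 6: in=[-6,-4] → [0,1] (was ⊥); enqueue [4,5]
  #8 pop 7: in=[-4,1] → [-4,1] (was ⊥); enqueue []
  #9 pop 0: in=[-6,1] → [-6,4] (no change)
  #10 pop 2: in=[-6,5] → [-4,6] (was [-4,-2]); enqueue [0,7]
  #11 pop 4: in=[-6,4] → [-6,5] (no change)
  #12 pop 5: in=[0,1] → [-2,-1] (was ⊥); enqueue []
  #13 pop 0: in=[-6,6] → [-6,6] (was [-6,4]); enqueue [4]
  #14 pop 7: in=[-4,6] → [-4,6] (was [-4,1]); enqueue [0,2]
  #15 pop 4: in=[-6,6] → [-6,6] (was [-6,5]); enqueue []
  #16 pop 0: in=[-6,6] → [-6,6] (no change)
  #17 pop 2: in=[-6,6] → [-4,6] (no change)

Fixpoint:
  val[0] = [-6,6]
  val[1] = [-5,-2]
  val[2] = [-4,6]
  val[3] = [-6,-4]
  val[4] = [-6,6]
  val[5] = [-2,-1]
  val[6] = [0,1]
  val[7] = [-4,6]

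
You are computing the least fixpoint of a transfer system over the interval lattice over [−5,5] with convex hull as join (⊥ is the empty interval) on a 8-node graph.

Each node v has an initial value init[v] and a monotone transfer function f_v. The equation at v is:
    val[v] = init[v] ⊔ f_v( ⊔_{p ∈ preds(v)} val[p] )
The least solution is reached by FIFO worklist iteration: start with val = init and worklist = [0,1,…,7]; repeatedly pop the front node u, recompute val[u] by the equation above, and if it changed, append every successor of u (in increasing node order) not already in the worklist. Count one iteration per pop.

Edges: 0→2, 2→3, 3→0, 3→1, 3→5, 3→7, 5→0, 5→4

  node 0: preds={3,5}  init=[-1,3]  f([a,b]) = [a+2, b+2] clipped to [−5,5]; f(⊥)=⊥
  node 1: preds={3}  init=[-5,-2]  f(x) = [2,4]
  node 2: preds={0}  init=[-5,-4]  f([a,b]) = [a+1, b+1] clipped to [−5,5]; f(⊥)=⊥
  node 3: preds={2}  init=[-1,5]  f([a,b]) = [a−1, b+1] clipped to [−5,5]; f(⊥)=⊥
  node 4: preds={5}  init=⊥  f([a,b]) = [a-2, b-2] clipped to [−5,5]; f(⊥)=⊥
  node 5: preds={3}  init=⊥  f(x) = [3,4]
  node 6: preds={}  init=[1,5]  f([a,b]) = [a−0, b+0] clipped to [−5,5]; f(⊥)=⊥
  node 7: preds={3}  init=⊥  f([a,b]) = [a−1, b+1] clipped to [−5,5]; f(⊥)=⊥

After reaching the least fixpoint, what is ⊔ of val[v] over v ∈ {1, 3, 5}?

Worklist (12 pops):
  #1 pop 0: in=[-1,5] → [-1,5] (was [-1,3]); enqueue []
  #2 pop 1: in=[-1,5] → [-5,4] (was [-5,-2]); enqueue []
  #3 pop 2: in=[-1,5] → [-5,5] (was [-5,-4]); enqueue []
  #4 pop 3: in=[-5,5] → [-5,5] (was [-1,5]); enqueue [0,1]
  #5 pop 4: in=⊥ → ⊥ (no change)
  #6 pop 5: in=[-5,5] → [3,4] (was ⊥); enqueue [4]
  #7 pop 6: in=⊥ → [1,5] (no change)
  #8 pop 7: in=[-5,5] → [-5,5] (was ⊥); enqueue []
  #9 pop 0: in=[-5,5] → [-3,5] (was [-1,5]); enqueue [2]
  #10 pop 1: in=[-5,5] → [-5,4] (no change)
  #11 pop 4: in=[3,4] → [1,2] (was ⊥); enqueue []
  #12 pop 2: in=[-3,5] → [-5,5] (no change)

Fixpoint:
  val[0] = [-3,5]
  val[1] = [-5,4]
  val[2] = [-5,5]
  val[3] = [-5,5]
  val[4] = [1,2]
  val[5] = [3,4]
  val[6] = [1,5]
  val[7] = [-5,5]

[-5,5]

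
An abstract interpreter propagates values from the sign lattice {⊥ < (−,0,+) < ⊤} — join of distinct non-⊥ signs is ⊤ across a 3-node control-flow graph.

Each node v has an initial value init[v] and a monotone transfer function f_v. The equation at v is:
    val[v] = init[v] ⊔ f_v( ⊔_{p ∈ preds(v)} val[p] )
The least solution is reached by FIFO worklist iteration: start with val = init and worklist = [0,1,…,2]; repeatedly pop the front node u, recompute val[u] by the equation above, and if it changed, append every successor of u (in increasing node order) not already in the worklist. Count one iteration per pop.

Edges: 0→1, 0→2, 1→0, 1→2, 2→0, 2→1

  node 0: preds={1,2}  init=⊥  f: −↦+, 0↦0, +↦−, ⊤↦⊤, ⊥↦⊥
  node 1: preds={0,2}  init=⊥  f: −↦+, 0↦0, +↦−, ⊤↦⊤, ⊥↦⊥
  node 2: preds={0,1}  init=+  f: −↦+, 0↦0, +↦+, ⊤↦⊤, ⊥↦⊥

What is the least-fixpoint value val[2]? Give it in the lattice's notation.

Worklist (6 pops):
  #1 pop 0: in=+ → − (was ⊥); enqueue []
  #2 pop 1: in=⊤ → ⊤ (was ⊥); enqueue [0]
  #3 pop 2: in=⊤ → ⊤ (was +); enqueue [1]
  #4 pop 0: in=⊤ → ⊤ (was −); enqueue [2]
  #5 pop 1: in=⊤ → ⊤ (no change)
  #6 pop 2: in=⊤ → ⊤ (no change)

Fixpoint:
  val[0] = ⊤
  val[1] = ⊤
  val[2] = ⊤

⊤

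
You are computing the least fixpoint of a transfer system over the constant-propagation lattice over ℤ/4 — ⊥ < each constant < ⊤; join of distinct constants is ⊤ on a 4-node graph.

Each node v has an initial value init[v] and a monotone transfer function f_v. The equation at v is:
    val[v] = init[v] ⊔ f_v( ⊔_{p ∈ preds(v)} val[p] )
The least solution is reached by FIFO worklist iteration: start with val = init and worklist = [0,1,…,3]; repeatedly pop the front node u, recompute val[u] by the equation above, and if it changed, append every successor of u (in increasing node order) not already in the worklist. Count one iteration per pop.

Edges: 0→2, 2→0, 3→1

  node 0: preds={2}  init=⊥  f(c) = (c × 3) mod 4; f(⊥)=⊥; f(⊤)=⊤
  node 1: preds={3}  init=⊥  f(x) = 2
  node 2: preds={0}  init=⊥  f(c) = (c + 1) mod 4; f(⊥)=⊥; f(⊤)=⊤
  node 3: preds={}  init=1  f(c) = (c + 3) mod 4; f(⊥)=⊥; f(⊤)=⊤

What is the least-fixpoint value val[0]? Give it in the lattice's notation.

Worklist (4 pops):
  #1 pop 0: in=⊥ → ⊥ (no change)
  #2 pop 1: in=1 → 2 (was ⊥); enqueue []
  #3 pop 2: in=⊥ → ⊥ (no change)
  #4 pop 3: in=⊥ → 1 (no change)

Fixpoint:
  val[0] = ⊥
  val[1] = 2
  val[2] = ⊥
  val[3] = 1

⊥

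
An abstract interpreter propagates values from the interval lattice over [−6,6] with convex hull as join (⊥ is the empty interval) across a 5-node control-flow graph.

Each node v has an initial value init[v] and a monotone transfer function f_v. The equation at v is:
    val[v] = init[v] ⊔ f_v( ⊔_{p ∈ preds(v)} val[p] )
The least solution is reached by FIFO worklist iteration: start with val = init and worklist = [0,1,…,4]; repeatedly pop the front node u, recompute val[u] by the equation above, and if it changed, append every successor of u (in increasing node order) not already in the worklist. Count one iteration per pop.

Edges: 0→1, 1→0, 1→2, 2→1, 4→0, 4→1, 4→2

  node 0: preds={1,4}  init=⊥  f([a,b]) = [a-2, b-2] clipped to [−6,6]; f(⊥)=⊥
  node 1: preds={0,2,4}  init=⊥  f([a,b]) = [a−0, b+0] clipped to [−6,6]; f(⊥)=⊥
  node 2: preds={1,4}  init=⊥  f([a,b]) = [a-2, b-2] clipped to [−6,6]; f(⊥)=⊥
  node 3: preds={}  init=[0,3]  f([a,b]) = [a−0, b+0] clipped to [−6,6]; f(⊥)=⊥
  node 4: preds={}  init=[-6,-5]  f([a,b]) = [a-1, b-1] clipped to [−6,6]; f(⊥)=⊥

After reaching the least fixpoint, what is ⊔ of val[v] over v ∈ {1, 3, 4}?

[-6,3]

Trace (7 dequeues):
  [1] u=0 | in [-6,-5] | out [-6,-6] | prev ⊥ | push {}
  [2] u=1 | in [-6,-5] | out [-6,-5] | prev ⊥ | push {0}
  [3] u=2 | in [-6,-5] | out [-6,-6] | prev ⊥ | push {1}
  [4] u=3 | in ⊥ | out [0,3] | ==
  [5] u=4 | in ⊥ | out [-6,-5] | ==
  [6] u=0 | in [-6,-5] | out [-6,-6] | ==
  [7] u=1 | in [-6,-5] | out [-6,-5] | ==

Converged values:
  [0] [-6,-6]
  [1] [-6,-5]
  [2] [-6,-6]
  [3] [0,3]
  [4] [-6,-5]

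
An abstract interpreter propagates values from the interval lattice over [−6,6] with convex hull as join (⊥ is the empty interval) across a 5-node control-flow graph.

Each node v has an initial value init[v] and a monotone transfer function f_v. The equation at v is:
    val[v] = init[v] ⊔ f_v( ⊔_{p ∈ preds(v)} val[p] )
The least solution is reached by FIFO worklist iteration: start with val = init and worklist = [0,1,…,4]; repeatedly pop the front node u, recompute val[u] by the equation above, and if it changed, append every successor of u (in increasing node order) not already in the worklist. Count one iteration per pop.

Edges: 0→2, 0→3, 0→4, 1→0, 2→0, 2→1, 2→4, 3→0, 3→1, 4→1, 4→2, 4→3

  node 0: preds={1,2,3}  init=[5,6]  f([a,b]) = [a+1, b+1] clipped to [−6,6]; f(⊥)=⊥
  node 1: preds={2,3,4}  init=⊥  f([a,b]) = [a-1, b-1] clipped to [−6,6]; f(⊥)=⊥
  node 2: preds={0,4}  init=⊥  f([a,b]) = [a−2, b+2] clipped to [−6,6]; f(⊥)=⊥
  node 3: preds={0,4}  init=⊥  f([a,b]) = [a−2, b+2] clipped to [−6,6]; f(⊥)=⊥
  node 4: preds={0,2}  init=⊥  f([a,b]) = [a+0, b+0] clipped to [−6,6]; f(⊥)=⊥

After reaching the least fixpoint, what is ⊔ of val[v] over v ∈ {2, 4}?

[-6,6]

Iteration log — 35 steps:
  step 1. node 0  ⊔preds=⊥  new=[5,6]  stable
  step 2. node 1  ⊔preds=⊥  new=⊥  stable
  step 3. node 2  ⊔preds=[5,6]  new=[3,6]  old=⊥  +wl: 0,1
  step 4. node 3  ⊔preds=[5,6]  new=[3,6]  old=⊥  +wl: 
  step 5. node 4  ⊔preds=[3,6]  new=[3,6]  old=⊥  +wl: 2,3
  step 6. node 0  ⊔preds=[3,6]  new=[4,6]  old=[5,6]  +wl: 4
  step 7. node 1  ⊔preds=[3,6]  new=[2,5]  old=⊥  +wl: 0
  step 8. node 2  ⊔preds=[3,6]  new=[1,6]  old=[3,6]  +wl: 1
  step 9. node 3  ⊔preds=[3,6]  new=[1,6]  old=[3,6]  +wl: 
  step 10. node 4  ⊔preds=[1,6]  new=[1,6]  old=[3,6]  +wl: 2,3
  step 11. node 0  ⊔preds=[1,6]  new=[2,6]  old=[4,6]  +wl: 4
  step 12. node 1  ⊔preds=[1,6]  new=[0,5]  old=[2,5]  +wl: 0
  step 13. node 2  ⊔preds=[1,6]  new=[-1,6]  old=[1,6]  +wl: 1
  step 14. node 3  ⊔preds=[1,6]  new=[-1,6]  old=[1,6]  +wl: 
  step 15. node 4  ⊔preds=[-1,6]  new=[-1,6]  old=[1,6]  +wl: 2,3
  step 16. node 0  ⊔preds=[-1,6]  new=[0,6]  old=[2,6]  +wl: 4
  step 17. node 1  ⊔preds=[-1,6]  new=[-2,5]  old=[0,5]  +wl: 0
  step 18. node 2  ⊔preds=[-1,6]  new=[-3,6]  old=[-1,6]  +wl: 1
  step 19. node 3  ⊔preds=[-1,6]  new=[-3,6]  old=[-1,6]  +wl: 
  step 20. node 4  ⊔preds=[-3,6]  new=[-3,6]  old=[-1,6]  +wl: 2,3
  step 21. node 0  ⊔preds=[-3,6]  new=[-2,6]  old=[0,6]  +wl: 4
  step 22. node 1  ⊔preds=[-3,6]  new=[-4,5]  old=[-2,5]  +wl: 0
  step 23. node 2  ⊔preds=[-3,6]  new=[-5,6]  old=[-3,6]  +wl: 1
  step 24. node 3  ⊔preds=[-3,6]  new=[-5,6]  old=[-3,6]  +wl: 
  step 25. node 4  ⊔preds=[-5,6]  new=[-5,6]  old=[-3,6]  +wl: 2,3
  step 26. node 0  ⊔preds=[-5,6]  new=[-4,6]  old=[-2,6]  +wl: 4
  step 27. node 1  ⊔preds=[-5,6]  new=[-6,5]  old=[-4,5]  +wl: 0
  step 28. node 2  ⊔preds=[-5,6]  new=[-6,6]  old=[-5,6]  +wl: 1
  step 29. node 3  ⊔preds=[-5,6]  new=[-6,6]  old=[-5,6]  +wl: 
  step 30. node 4  ⊔preds=[-6,6]  new=[-6,6]  old=[-5,6]  +wl: 2,3
  step 31. node 0  ⊔preds=[-6,6]  new=[-5,6]  old=[-4,6]  +wl: 4
  step 32. node 1  ⊔preds=[-6,6]  new=[-6,5]  stable
  step 33. node 2  ⊔preds=[-6,6]  new=[-6,6]  stable
  step 34. node 3  ⊔preds=[-6,6]  new=[-6,6]  stable
  step 35. node 4  ⊔preds=[-6,6]  new=[-6,6]  stable

Least fixpoint reached:
  node 0: [-5,6]
  node 1: [-6,5]
  node 2: [-6,6]
  node 3: [-6,6]
  node 4: [-6,6]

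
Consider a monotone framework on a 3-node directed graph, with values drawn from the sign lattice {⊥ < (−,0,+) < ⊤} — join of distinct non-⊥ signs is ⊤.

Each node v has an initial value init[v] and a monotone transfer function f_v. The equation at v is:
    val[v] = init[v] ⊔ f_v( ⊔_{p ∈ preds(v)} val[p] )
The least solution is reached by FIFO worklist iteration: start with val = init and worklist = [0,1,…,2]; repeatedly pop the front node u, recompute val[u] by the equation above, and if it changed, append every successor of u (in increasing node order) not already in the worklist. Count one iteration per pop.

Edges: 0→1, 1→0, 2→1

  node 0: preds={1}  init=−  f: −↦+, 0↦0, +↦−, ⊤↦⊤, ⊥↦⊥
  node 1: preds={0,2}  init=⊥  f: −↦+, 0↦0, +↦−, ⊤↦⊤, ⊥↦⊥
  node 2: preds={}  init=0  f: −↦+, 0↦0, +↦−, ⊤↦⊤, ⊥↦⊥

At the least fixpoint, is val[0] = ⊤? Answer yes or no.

Worklist (5 pops):
  #1 pop 0: in=⊥ → − (no change)
  #2 pop 1: in=⊤ → ⊤ (was ⊥); enqueue [0]
  #3 pop 2: in=⊥ → 0 (no change)
  #4 pop 0: in=⊤ → ⊤ (was −); enqueue [1]
  #5 pop 1: in=⊤ → ⊤ (no change)

Fixpoint:
  val[0] = ⊤
  val[1] = ⊤
  val[2] = 0

yes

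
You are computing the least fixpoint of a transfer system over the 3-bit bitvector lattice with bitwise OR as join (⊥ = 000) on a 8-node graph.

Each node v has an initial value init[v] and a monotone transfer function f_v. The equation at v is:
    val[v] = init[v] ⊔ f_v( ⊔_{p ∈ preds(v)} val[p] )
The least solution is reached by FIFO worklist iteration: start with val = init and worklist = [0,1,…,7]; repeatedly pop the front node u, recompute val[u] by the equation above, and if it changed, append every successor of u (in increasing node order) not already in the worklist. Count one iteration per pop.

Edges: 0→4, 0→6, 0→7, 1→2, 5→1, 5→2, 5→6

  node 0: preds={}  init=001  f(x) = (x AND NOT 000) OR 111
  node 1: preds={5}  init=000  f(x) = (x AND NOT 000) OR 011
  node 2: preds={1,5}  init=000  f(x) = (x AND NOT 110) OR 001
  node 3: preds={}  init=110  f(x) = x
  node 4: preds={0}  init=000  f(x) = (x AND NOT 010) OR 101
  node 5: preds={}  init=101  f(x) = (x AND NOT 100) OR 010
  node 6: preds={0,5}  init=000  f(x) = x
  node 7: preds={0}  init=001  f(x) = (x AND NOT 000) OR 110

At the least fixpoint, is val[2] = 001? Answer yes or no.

yes

Iteration log — 10 steps:
  step 1. node 0  ⊔preds=000  new=111  old=001  +wl: 
  step 2. node 1  ⊔preds=101  new=111  old=000  +wl: 
  step 3. node 2  ⊔preds=111  new=001  old=000  +wl: 
  step 4. node 3  ⊔preds=000  new=110  stable
  step 5. node 4  ⊔preds=111  new=101  old=000  +wl: 
  step 6. node 5  ⊔preds=000  new=111  old=101  +wl: 1,2
  step 7. node 6  ⊔preds=111  new=111  old=000  +wl: 
  step 8. node 7  ⊔preds=111  new=111  old=001  +wl: 
  step 9. node 1  ⊔preds=111  new=111  stable
  step 10. node 2  ⊔preds=111  new=001  stable

Least fixpoint reached:
  node 0: 111
  node 1: 111
  node 2: 001
  node 3: 110
  node 4: 101
  node 5: 111
  node 6: 111
  node 7: 111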